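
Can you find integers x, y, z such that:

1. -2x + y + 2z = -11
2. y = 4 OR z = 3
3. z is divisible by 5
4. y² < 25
No

A contradictory subset is {-2x + y + 2z = -11, y = 4 OR z = 3, z is divisible by 5}. No integer assignment can satisfy these jointly:

  - -2x + y + 2z = -11: is a linear equation tying the variables together
  - y = 4 OR z = 3: forces a choice: either y = 4 or z = 3
  - z is divisible by 5: restricts z to multiples of 5

Split on the disjunction (y = 4 OR z = 3):
  • If y = 4: with y = 4, writing z = 5z', every remaining term of the linear equation is divisible by 2, so the left side is ≡ 0 (mod 2); but the right side -15 ≡ 1 (mod 2). No integers can satisfy it.
  • If z = 3: this contradicts the divisibility constraint — 3 is not a multiple of 5.
Both branches are infeasible, so the system has no integer solution.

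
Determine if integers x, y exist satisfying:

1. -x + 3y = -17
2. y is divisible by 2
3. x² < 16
Yes

Take x = -1, y = -6. Substituting into each constraint:
  (1) 1 + 3(-6) = -17 ✓
  (2) -6 = 2 × -3, remainder 0 ✓
  (3) x² = (-1)² = 1, and 1 < 16 ✓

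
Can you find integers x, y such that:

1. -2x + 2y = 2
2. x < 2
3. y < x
No

A contradictory subset is {-2x + 2y = 2, y < x}. No integer assignment can satisfy these jointly:

  - -2x + 2y = 2: is a linear equation tying the variables together
  - y < x: bounds one variable relative to another variable

From the equation, x − y = -1, i.e. x − y = -1; but x > y requires x − y ≥ 1. Contradiction.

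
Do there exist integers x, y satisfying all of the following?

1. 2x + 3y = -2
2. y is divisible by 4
Yes

Take x = -1, y = 0. Substituting into each constraint:
  (1) 2(-1) + 3(0) = -2 ✓
  (2) 0 = 4 × 0, remainder 0 ✓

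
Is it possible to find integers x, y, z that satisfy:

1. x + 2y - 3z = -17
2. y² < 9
Yes

Take x = -17, y = 0, z = 0. Substituting into each constraint:
  (1) (-17) + 2(0) - 3(0) = -17 ✓
  (2) y² = (0)² = 0, and 0 < 9 ✓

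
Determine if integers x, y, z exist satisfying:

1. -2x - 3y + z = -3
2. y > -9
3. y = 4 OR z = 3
Yes

Take x = 3, y = 0, z = 3. Substituting into each constraint:
  (1) -2(3) - 3(0) + 3 = -3 ✓
  (2) 0 > -9 ✓
  (3) z = 3, target 3 ✓ (second branch holds)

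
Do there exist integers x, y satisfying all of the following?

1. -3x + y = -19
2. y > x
Yes

Take x = 10, y = 11. Substituting into each constraint:
  (1) -3(10) + 11 = -19 ✓
  (2) 11 > 10 ✓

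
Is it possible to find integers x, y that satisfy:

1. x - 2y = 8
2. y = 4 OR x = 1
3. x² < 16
No

The full constraint system is jointly infeasible over the integers. Each constraint and what it forces:

  - x - 2y = 8: is a linear equation tying the variables together
  - y = 4 OR x = 1: forces a choice: either y = 4 or x = 1
  - x² < 16: restricts x to |x| ≤ 3

Split on the disjunction (y = 4 OR x = 1):
  • If y = 4: the equation forces x = 16, but x² < 16 requires |x| ≤ 3.
  • If x = 1: with x = 1, every remaining term of the linear equation is divisible by 2, so the left side is ≡ 0 (mod 2); but the right side 7 ≡ 1 (mod 2). No integers can satisfy it.
Both branches are infeasible, so the system has no integer solution.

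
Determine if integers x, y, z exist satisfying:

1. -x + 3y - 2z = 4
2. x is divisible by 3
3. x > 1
Yes

Take x = 3, y = 3, z = 1. Substituting into each constraint:
  (1) (-3) + 3(3) - 2(1) = 4 ✓
  (2) 3 = 3 × 1, remainder 0 ✓
  (3) 3 > 1 ✓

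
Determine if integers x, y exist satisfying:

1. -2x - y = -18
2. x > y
Yes

Take x = 7, y = 4. Substituting into each constraint:
  (1) -2(7) + (-4) = -18 ✓
  (2) 7 > 4 ✓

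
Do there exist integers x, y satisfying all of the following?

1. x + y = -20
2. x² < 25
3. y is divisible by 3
Yes

Take x = 1, y = -21. Substituting into each constraint:
  (1) 1 + (-21) = -20 ✓
  (2) x² = (1)² = 1, and 1 < 25 ✓
  (3) -21 = 3 × -7, remainder 0 ✓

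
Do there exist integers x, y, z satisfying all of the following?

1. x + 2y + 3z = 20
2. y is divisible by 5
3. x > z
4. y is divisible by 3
Yes

Take x = -1, y = 15, z = -3. Substituting into each constraint:
  (1) (-1) + 2(15) + 3(-3) = 20 ✓
  (2) 15 = 5 × 3, remainder 0 ✓
  (3) -1 > -3 ✓
  (4) 15 = 3 × 5, remainder 0 ✓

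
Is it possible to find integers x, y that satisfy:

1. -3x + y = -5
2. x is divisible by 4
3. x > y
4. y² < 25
No

The full constraint system is jointly infeasible over the integers. Each constraint and what it forces:

  - -3x + y = -5: is a linear equation tying the variables together
  - x is divisible by 4: restricts x to multiples of 4
  - x > y: bounds one variable relative to another variable
  - y² < 25: restricts y to |y| ≤ 4

The bounds confine y to {-4, -3, -2, -1, 0, 1, 2, 3, 4}. For each value, substitute into the equation:
  • y = -4: the equation gives -3x = -1, so x would not be an integer.
  • y = -3: the equation gives -3x = -2, so x would not be an integer.
  • y = -2: the equation forces x = 1, but 4 does not divide 1.
  • y = -1: the equation gives -3x = -4, so x would not be an integer.
  • y = 0: the equation gives -3x = -5, so x would not be an integer.
  • y = 1: the equation forces x = 2, but 4 does not divide 2.
  • y = 2: the equation gives -3x = -7, so x would not be an integer.
  • y = 3: the equation gives -3x = -8, so x would not be an integer.
  • y = 4: the equation forces x = 3, but 4 does not divide 3.
Every case fails, so no integer solution exists.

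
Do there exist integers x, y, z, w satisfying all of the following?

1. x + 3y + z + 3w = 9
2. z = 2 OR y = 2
Yes

Take x = 0, y = 2, z = 3, w = 0. Substituting into each constraint:
  (1) 0 + 3(2) + 3 + 3(0) = 9 ✓
  (2) y = 2, target 2 ✓ (second branch holds)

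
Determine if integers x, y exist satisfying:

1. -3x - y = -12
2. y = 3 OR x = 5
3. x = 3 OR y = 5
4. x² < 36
Yes

Take x = 3, y = 3. Substituting into each constraint:
  (1) -3(3) + (-3) = -12 ✓
  (2) y = 3, target 3 ✓ (first branch holds)
  (3) x = 3, target 3 ✓ (first branch holds)
  (4) x² = (3)² = 9, and 9 < 36 ✓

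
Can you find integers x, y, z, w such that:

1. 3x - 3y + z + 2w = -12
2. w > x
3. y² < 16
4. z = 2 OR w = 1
Yes

Take x = -5, y = -3, z = 2, w = -4. Substituting into each constraint:
  (1) 3(-5) - 3(-3) + 2 + 2(-4) = -12 ✓
  (2) -4 > -5 ✓
  (3) y² = (-3)² = 9, and 9 < 16 ✓
  (4) z = 2, target 2 ✓ (first branch holds)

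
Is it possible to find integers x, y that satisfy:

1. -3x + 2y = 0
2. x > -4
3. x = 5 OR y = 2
No

A contradictory subset is {-3x + 2y = 0, x = 5 OR y = 2}. No integer assignment can satisfy these jointly:

  - -3x + 2y = 0: is a linear equation tying the variables together
  - x = 5 OR y = 2: forces a choice: either x = 5 or y = 2

Split on the disjunction (x = 5 OR y = 2):
  • If x = 5: with x = 5, every remaining term of the linear equation is divisible by 2, so the left side is ≡ 0 (mod 2); but the right side 15 ≡ 1 (mod 2). No integers can satisfy it.
  • If y = 2: with y = 2, every remaining term of the linear equation is divisible by 3, so the left side is ≡ 0 (mod 3); but the right side -4 ≡ 2 (mod 3). No integers can satisfy it.
Both branches are infeasible, so the system has no integer solution.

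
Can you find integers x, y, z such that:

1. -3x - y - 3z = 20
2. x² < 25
Yes

Take x = 0, y = 1, z = -7. Substituting into each constraint:
  (1) -3(0) + (-1) - 3(-7) = 20 ✓
  (2) x² = (0)² = 0, and 0 < 25 ✓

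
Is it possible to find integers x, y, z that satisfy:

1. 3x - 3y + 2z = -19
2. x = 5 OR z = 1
Yes

Take x = 5, y = 12, z = 1. Substituting into each constraint:
  (1) 3(5) - 3(12) + 2(1) = -19 ✓
  (2) x = 5, target 5 ✓ (first branch holds)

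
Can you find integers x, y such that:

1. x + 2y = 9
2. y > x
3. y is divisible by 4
Yes

Take x = 1, y = 4. Substituting into each constraint:
  (1) 1 + 2(4) = 9 ✓
  (2) 4 > 1 ✓
  (3) 4 = 4 × 1, remainder 0 ✓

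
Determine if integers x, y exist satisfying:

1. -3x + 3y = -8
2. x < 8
No

Even the single constraint (-3x + 3y = -8) is infeasible over the integers.

  - -3x + 3y = -8: every term on the left is divisible by 3, so the LHS ≡ 0 (mod 3), but the RHS -8 is not — no integer solution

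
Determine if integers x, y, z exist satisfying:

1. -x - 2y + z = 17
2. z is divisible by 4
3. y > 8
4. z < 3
Yes

Take x = -35, y = 9, z = 0. Substituting into each constraint:
  (1) 35 - 2(9) + 0 = 17 ✓
  (2) 0 = 4 × 0, remainder 0 ✓
  (3) 9 > 8 ✓
  (4) 0 < 3 ✓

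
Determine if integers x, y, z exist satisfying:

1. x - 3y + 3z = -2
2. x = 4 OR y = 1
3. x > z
Yes

Take x = 4, y = 0, z = -2. Substituting into each constraint:
  (1) 4 - 3(0) + 3(-2) = -2 ✓
  (2) x = 4, target 4 ✓ (first branch holds)
  (3) 4 > -2 ✓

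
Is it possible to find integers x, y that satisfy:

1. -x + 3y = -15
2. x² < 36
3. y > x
No

The full constraint system is jointly infeasible over the integers. Each constraint and what it forces:

  - -x + 3y = -15: is a linear equation tying the variables together
  - x² < 36: restricts x to |x| ≤ 5
  - y > x: bounds one variable relative to another variable

The bounds confine x to {-5, -4, -3, -2, -1, 0, 1, 2, 3, 4, 5}. For each value, substitute into the equation:
  • x = -5: the equation gives 3y = -20, so y would not be an integer.
  • x = -4: the equation gives 3y = -19, so y would not be an integer.
  • x = -3: the equation forces y = -6, but y > x fails since -6 ≤ -3.
  • x = -2: the equation gives 3y = -17, so y would not be an integer.
  • x = -1: the equation gives 3y = -16, so y would not be an integer.
  • x = 0: the equation forces y = -5, but y > x fails since -5 ≤ 0.
  • x = 1: the equation gives 3y = -14, so y would not be an integer.
  • x = 2: the equation gives 3y = -13, so y would not be an integer.
  • x = 3: the equation forces y = -4, but y > x fails since -4 ≤ 3.
  • x = 4: the equation gives 3y = -11, so y would not be an integer.
  • x = 5: the equation gives 3y = -10, so y would not be an integer.
Every case fails, so no integer solution exists.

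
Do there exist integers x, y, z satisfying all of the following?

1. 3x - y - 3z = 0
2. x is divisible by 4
Yes

Take x = 0, y = 0, z = 0. Substituting into each constraint:
  (1) 3(0) + 0 - 3(0) = 0 ✓
  (2) 0 = 4 × 0, remainder 0 ✓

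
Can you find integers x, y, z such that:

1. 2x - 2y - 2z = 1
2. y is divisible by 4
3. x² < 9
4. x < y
No

Even the single constraint (2x - 2y - 2z = 1) is infeasible over the integers.

  - 2x - 2y - 2z = 1: every term on the left is divisible by 2, so the LHS ≡ 0 (mod 2), but the RHS 1 is not — no integer solution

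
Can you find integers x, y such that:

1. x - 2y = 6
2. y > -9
Yes

Take x = 6, y = 0. Substituting into each constraint:
  (1) 6 - 2(0) = 6 ✓
  (2) 0 > -9 ✓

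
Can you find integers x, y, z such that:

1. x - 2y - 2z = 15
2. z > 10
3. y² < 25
Yes

Take x = 37, y = 0, z = 11. Substituting into each constraint:
  (1) 37 - 2(0) - 2(11) = 15 ✓
  (2) 11 > 10 ✓
  (3) y² = (0)² = 0, and 0 < 25 ✓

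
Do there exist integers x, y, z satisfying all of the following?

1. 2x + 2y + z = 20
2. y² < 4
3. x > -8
Yes

Take x = 0, y = 0, z = 20. Substituting into each constraint:
  (1) 2(0) + 2(0) + 20 = 20 ✓
  (2) y² = (0)² = 0, and 0 < 4 ✓
  (3) 0 > -8 ✓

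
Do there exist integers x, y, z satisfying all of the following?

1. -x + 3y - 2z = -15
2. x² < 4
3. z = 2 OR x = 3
Yes

Take x = -1, y = -4, z = 2. Substituting into each constraint:
  (1) 1 + 3(-4) - 2(2) = -15 ✓
  (2) x² = (-1)² = 1, and 1 < 4 ✓
  (3) z = 2, target 2 ✓ (first branch holds)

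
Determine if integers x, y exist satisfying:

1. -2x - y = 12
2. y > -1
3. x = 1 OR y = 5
No

The full constraint system is jointly infeasible over the integers. Each constraint and what it forces:

  - -2x - y = 12: is a linear equation tying the variables together
  - y > -1: bounds one variable relative to a constant
  - x = 1 OR y = 5: forces a choice: either x = 1 or y = 5

Split on the disjunction (x = 1 OR y = 5):
  • If x = 1: the equation forces y = -14, which contradicts the bound y ≥ 0.
  • If y = 5: with y = 5, every remaining term of the linear equation is divisible by 2, so the left side is ≡ 0 (mod 2); but the right side 17 ≡ 1 (mod 2). No integers can satisfy it.
Both branches are infeasible, so the system has no integer solution.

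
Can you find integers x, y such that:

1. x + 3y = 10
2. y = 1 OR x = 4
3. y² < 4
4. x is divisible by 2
No

The full constraint system is jointly infeasible over the integers. Each constraint and what it forces:

  - x + 3y = 10: is a linear equation tying the variables together
  - y = 1 OR x = 4: forces a choice: either y = 1 or x = 4
  - y² < 4: restricts y to |y| ≤ 1
  - x is divisible by 2: restricts x to multiples of 2

Split on the disjunction (y = 1 OR x = 4):
  • If y = 1: with y = 1, writing x = 2x', every remaining term of the linear equation is divisible by 2, so the left side is ≡ 0 (mod 2); but the right side 7 ≡ 1 (mod 2). No integers can satisfy it.
  • If x = 4: the equation forces y = 2, but y² < 4 requires |y| ≤ 1.
Both branches are infeasible, so the system has no integer solution.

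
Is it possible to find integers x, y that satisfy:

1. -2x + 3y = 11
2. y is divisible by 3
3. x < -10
Yes

Take x = -19, y = -9. Substituting into each constraint:
  (1) -2(-19) + 3(-9) = 11 ✓
  (2) -9 = 3 × -3, remainder 0 ✓
  (3) -19 < -10 ✓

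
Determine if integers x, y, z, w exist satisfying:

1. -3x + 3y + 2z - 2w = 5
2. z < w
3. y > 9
Yes

Take x = 7, y = 10, z = 0, w = 2. Substituting into each constraint:
  (1) -3(7) + 3(10) + 2(0) - 2(2) = 5 ✓
  (2) 0 < 2 ✓
  (3) 10 > 9 ✓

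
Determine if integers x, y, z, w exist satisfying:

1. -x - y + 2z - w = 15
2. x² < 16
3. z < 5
Yes

Take x = 0, y = -15, z = 0, w = 0. Substituting into each constraint:
  (1) 0 + 15 + 2(0) + 0 = 15 ✓
  (2) x² = (0)² = 0, and 0 < 16 ✓
  (3) 0 < 5 ✓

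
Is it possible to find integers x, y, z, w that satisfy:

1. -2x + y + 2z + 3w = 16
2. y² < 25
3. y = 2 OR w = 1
Yes

Take x = 0, y = 1, z = 6, w = 1. Substituting into each constraint:
  (1) -2(0) + 1 + 2(6) + 3(1) = 16 ✓
  (2) y² = (1)² = 1, and 1 < 25 ✓
  (3) w = 1, target 1 ✓ (second branch holds)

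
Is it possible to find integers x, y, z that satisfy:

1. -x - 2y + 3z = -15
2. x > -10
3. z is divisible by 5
Yes

Take x = 15, y = 0, z = 0. Substituting into each constraint:
  (1) (-15) - 2(0) + 3(0) = -15 ✓
  (2) 15 > -10 ✓
  (3) 0 = 5 × 0, remainder 0 ✓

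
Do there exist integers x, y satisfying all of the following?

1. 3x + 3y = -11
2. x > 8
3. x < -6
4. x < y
No

Even the single constraint (3x + 3y = -11) is infeasible over the integers.

  - 3x + 3y = -11: every term on the left is divisible by 3, so the LHS ≡ 0 (mod 3), but the RHS -11 is not — no integer solution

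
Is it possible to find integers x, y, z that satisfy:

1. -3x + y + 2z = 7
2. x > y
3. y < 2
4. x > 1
Yes

Take x = 2, y = 1, z = 6. Substituting into each constraint:
  (1) -3(2) + 1 + 2(6) = 7 ✓
  (2) 2 > 1 ✓
  (3) 1 < 2 ✓
  (4) 2 > 1 ✓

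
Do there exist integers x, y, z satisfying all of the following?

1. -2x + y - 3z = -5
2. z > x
Yes

Take x = 0, y = -2, z = 1. Substituting into each constraint:
  (1) -2(0) + (-2) - 3(1) = -5 ✓
  (2) 1 > 0 ✓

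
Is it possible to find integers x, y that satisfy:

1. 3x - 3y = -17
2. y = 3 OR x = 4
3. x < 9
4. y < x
No

Even the single constraint (3x - 3y = -17) is infeasible over the integers.

  - 3x - 3y = -17: every term on the left is divisible by 3, so the LHS ≡ 0 (mod 3), but the RHS -17 is not — no integer solution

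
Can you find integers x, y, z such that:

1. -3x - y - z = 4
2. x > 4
Yes

Take x = 5, y = 0, z = -19. Substituting into each constraint:
  (1) -3(5) + 0 + 19 = 4 ✓
  (2) 5 > 4 ✓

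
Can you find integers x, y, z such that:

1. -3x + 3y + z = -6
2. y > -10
Yes

Take x = 0, y = -2, z = 0. Substituting into each constraint:
  (1) -3(0) + 3(-2) + 0 = -6 ✓
  (2) -2 > -10 ✓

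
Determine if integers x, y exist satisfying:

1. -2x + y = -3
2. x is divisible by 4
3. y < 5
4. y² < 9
No

The full constraint system is jointly infeasible over the integers. Each constraint and what it forces:

  - -2x + y = -3: is a linear equation tying the variables together
  - x is divisible by 4: restricts x to multiples of 4
  - y < 5: bounds one variable relative to a constant
  - y² < 9: restricts y to |y| ≤ 2

The bounds confine y to {-2, -1, 0, 1, 2}. For each value, substitute into the equation:
  • y = -2: the equation gives -2x = -1, so x would not be an integer.
  • y = -1: the equation forces x = 1, but 4 does not divide 1.
  • y = 0: the equation gives -2x = -3, so x would not be an integer.
  • y = 1: the equation forces x = 2, but 4 does not divide 2.
  • y = 2: the equation gives -2x = -5, so x would not be an integer.
Every case fails, so no integer solution exists.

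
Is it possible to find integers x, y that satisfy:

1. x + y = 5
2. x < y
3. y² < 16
Yes

Take x = 2, y = 3. Substituting into each constraint:
  (1) 2 + 3 = 5 ✓
  (2) 2 < 3 ✓
  (3) y² = (3)² = 9, and 9 < 16 ✓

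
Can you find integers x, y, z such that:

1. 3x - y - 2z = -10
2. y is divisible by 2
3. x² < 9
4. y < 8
Yes

Take x = 2, y = -2, z = 9. Substituting into each constraint:
  (1) 3(2) + 2 - 2(9) = -10 ✓
  (2) -2 = 2 × -1, remainder 0 ✓
  (3) x² = (2)² = 4, and 4 < 9 ✓
  (4) -2 < 8 ✓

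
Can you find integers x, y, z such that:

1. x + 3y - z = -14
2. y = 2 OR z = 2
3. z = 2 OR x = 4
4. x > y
Yes

Take x = 0, y = -4, z = 2. Substituting into each constraint:
  (1) 0 + 3(-4) + (-2) = -14 ✓
  (2) z = 2, target 2 ✓ (second branch holds)
  (3) z = 2, target 2 ✓ (first branch holds)
  (4) 0 > -4 ✓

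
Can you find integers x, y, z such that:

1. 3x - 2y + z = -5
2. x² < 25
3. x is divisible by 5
Yes

Take x = 0, y = 3, z = 1. Substituting into each constraint:
  (1) 3(0) - 2(3) + 1 = -5 ✓
  (2) x² = (0)² = 0, and 0 < 25 ✓
  (3) 0 = 5 × 0, remainder 0 ✓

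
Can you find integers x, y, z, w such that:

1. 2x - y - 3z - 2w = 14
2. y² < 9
Yes

Take x = 7, y = 0, z = 0, w = 0. Substituting into each constraint:
  (1) 2(7) + 0 - 3(0) - 2(0) = 14 ✓
  (2) y² = (0)² = 0, and 0 < 9 ✓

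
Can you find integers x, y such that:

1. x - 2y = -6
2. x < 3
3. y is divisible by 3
Yes

Take x = -6, y = 0. Substituting into each constraint:
  (1) (-6) - 2(0) = -6 ✓
  (2) -6 < 3 ✓
  (3) 0 = 3 × 0, remainder 0 ✓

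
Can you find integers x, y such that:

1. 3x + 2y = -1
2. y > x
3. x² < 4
Yes

Take x = -1, y = 1. Substituting into each constraint:
  (1) 3(-1) + 2(1) = -1 ✓
  (2) 1 > -1 ✓
  (3) x² = (-1)² = 1, and 1 < 4 ✓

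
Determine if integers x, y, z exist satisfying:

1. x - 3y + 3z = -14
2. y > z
Yes

Take x = -11, y = 0, z = -1. Substituting into each constraint:
  (1) (-11) - 3(0) + 3(-1) = -14 ✓
  (2) 0 > -1 ✓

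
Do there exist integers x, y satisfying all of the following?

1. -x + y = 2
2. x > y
No

The full constraint system is jointly infeasible over the integers. Each constraint and what it forces:

  - -x + y = 2: is a linear equation tying the variables together
  - x > y: bounds one variable relative to another variable

From the equation, x − y = -2, i.e. x − y = -2; but x > y requires x − y ≥ 1. Contradiction.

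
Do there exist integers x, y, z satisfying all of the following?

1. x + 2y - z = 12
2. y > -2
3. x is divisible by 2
Yes

Take x = 0, y = 0, z = -12. Substituting into each constraint:
  (1) 0 + 2(0) + 12 = 12 ✓
  (2) 0 > -2 ✓
  (3) 0 = 2 × 0, remainder 0 ✓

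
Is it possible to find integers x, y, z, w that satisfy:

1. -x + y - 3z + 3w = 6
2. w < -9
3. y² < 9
Yes

Take x = -36, y = 0, z = 0, w = -10. Substituting into each constraint:
  (1) 36 + 0 - 3(0) + 3(-10) = 6 ✓
  (2) -10 < -9 ✓
  (3) y² = (0)² = 0, and 0 < 9 ✓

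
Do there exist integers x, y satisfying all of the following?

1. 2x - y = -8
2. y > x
Yes

Take x = -7, y = -6. Substituting into each constraint:
  (1) 2(-7) + 6 = -8 ✓
  (2) -6 > -7 ✓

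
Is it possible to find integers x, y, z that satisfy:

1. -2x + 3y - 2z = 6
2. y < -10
Yes

Take x = -21, y = -12, z = 0. Substituting into each constraint:
  (1) -2(-21) + 3(-12) - 2(0) = 6 ✓
  (2) -12 < -10 ✓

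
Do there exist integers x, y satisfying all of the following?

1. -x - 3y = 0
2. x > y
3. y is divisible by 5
Yes

Take x = 15, y = -5. Substituting into each constraint:
  (1) (-15) - 3(-5) = 0 ✓
  (2) 15 > -5 ✓
  (3) -5 = 5 × -1, remainder 0 ✓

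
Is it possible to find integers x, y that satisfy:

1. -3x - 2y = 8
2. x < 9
Yes

Take x = 0, y = -4. Substituting into each constraint:
  (1) -3(0) - 2(-4) = 8 ✓
  (2) 0 < 9 ✓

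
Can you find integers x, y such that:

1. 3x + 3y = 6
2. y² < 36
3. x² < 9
Yes

Take x = 2, y = 0. Substituting into each constraint:
  (1) 3(2) + 3(0) = 6 ✓
  (2) y² = (0)² = 0, and 0 < 36 ✓
  (3) x² = (2)² = 4, and 4 < 9 ✓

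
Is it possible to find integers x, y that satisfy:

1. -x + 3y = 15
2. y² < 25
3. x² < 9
No

The full constraint system is jointly infeasible over the integers. Each constraint and what it forces:

  - -x + 3y = 15: is a linear equation tying the variables together
  - y² < 25: restricts y to |y| ≤ 4
  - x² < 9: restricts x to |x| ≤ 2

Range argument: with x ∈ [-2, 2], y ∈ [-4, 4], the left side of the equation is at most 14, but the right side is 15 > 14. No integer solution exists.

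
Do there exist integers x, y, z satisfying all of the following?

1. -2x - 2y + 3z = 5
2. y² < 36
Yes

Take x = -1, y = 0, z = 1. Substituting into each constraint:
  (1) -2(-1) - 2(0) + 3(1) = 5 ✓
  (2) y² = (0)² = 0, and 0 < 36 ✓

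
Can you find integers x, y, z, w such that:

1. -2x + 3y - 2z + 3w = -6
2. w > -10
Yes

Take x = 0, y = 0, z = 0, w = -2. Substituting into each constraint:
  (1) -2(0) + 3(0) - 2(0) + 3(-2) = -6 ✓
  (2) -2 > -10 ✓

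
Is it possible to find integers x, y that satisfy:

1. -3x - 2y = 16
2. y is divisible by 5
Yes

Take x = 8, y = -20. Substituting into each constraint:
  (1) -3(8) - 2(-20) = 16 ✓
  (2) -20 = 5 × -4, remainder 0 ✓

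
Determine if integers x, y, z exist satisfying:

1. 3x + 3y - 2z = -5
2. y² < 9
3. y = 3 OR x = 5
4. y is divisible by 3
Yes

Take x = 5, y = 0, z = 10. Substituting into each constraint:
  (1) 3(5) + 3(0) - 2(10) = -5 ✓
  (2) y² = (0)² = 0, and 0 < 9 ✓
  (3) x = 5, target 5 ✓ (second branch holds)
  (4) 0 = 3 × 0, remainder 0 ✓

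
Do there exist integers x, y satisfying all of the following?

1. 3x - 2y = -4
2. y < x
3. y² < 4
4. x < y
No

A contradictory subset is {y < x, x < y}. No integer assignment can satisfy these jointly:

  - y < x: bounds one variable relative to another variable
  - x < y: bounds one variable relative to another variable

Direct contradiction: x > y and y > x cannot both hold.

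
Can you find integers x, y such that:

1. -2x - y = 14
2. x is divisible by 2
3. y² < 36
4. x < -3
Yes

Take x = -8, y = 2. Substituting into each constraint:
  (1) -2(-8) + (-2) = 14 ✓
  (2) -8 = 2 × -4, remainder 0 ✓
  (3) y² = (2)² = 4, and 4 < 36 ✓
  (4) -8 < -3 ✓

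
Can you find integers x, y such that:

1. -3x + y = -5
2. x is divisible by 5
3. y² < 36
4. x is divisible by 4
Yes

Take x = 0, y = -5. Substituting into each constraint:
  (1) -3(0) + (-5) = -5 ✓
  (2) 0 = 5 × 0, remainder 0 ✓
  (3) y² = (-5)² = 25, and 25 < 36 ✓
  (4) 0 = 4 × 0, remainder 0 ✓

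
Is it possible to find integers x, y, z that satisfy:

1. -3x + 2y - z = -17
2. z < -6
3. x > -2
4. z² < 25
No

A contradictory subset is {z < -6, z² < 25}. No integer assignment can satisfy these jointly:

  - z < -6: bounds one variable relative to a constant
  - z² < 25: restricts z to |z| ≤ 4

Direct contradiction: the bounds on z require z ≥ -4 and z ≤ -7 simultaneously, which is empty.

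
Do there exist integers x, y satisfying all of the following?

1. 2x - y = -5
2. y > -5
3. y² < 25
Yes

Take x = -2, y = 1. Substituting into each constraint:
  (1) 2(-2) + (-1) = -5 ✓
  (2) 1 > -5 ✓
  (3) y² = (1)² = 1, and 1 < 25 ✓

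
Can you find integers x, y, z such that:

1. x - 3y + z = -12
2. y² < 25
Yes

Take x = -12, y = 0, z = 0. Substituting into each constraint:
  (1) (-12) - 3(0) + 0 = -12 ✓
  (2) y² = (0)² = 0, and 0 < 25 ✓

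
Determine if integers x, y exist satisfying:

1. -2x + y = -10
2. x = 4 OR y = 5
Yes

Take x = 4, y = -2. Substituting into each constraint:
  (1) -2(4) + (-2) = -10 ✓
  (2) x = 4, target 4 ✓ (first branch holds)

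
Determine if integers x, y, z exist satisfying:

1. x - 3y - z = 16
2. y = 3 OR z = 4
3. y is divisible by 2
Yes

Take x = 32, y = 4, z = 4. Substituting into each constraint:
  (1) 32 - 3(4) + (-4) = 16 ✓
  (2) z = 4, target 4 ✓ (second branch holds)
  (3) 4 = 2 × 2, remainder 0 ✓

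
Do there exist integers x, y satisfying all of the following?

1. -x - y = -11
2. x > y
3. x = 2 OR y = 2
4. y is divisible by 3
No

The full constraint system is jointly infeasible over the integers. Each constraint and what it forces:

  - -x - y = -11: is a linear equation tying the variables together
  - x > y: bounds one variable relative to another variable
  - x = 2 OR y = 2: forces a choice: either x = 2 or y = 2
  - y is divisible by 3: restricts y to multiples of 3

Split on the disjunction (x = 2 OR y = 2):
  • If x = 2: the equation forces y = 9, giving (x, y) = (2, 9), which violates x > y.
  • If y = 2: this contradicts the divisibility constraint — 2 is not a multiple of 3.
Both branches are infeasible, so the system has no integer solution.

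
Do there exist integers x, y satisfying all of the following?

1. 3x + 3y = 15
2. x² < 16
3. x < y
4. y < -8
No

A contradictory subset is {3x + 3y = 15, x < y, y < -8}. No integer assignment can satisfy these jointly:

  - 3x + 3y = 15: is a linear equation tying the variables together
  - x < y: bounds one variable relative to another variable
  - y < -8: bounds one variable relative to a constant

Propagating the comparison: x < y and y ≤ -9 give x ≤ -10. Range argument: with x ∈ [−∞, -10], y ∈ [−∞, -9], the left side of the equation is at most -57, but the right side is 15 > -57. No integer solution exists.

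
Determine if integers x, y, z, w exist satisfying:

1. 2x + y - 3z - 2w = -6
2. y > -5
Yes

Take x = 0, y = 0, z = 2, w = 0. Substituting into each constraint:
  (1) 2(0) + 0 - 3(2) - 2(0) = -6 ✓
  (2) 0 > -5 ✓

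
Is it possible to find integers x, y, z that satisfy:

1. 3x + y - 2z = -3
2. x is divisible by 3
Yes

Take x = 0, y = -3, z = 0. Substituting into each constraint:
  (1) 3(0) + (-3) - 2(0) = -3 ✓
  (2) 0 = 3 × 0, remainder 0 ✓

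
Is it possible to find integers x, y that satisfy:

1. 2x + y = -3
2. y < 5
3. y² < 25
Yes

Take x = -2, y = 1. Substituting into each constraint:
  (1) 2(-2) + 1 = -3 ✓
  (2) 1 < 5 ✓
  (3) y² = (1)² = 1, and 1 < 25 ✓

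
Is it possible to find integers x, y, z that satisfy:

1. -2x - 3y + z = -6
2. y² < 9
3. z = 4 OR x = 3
Yes

Take x = 3, y = 0, z = 0. Substituting into each constraint:
  (1) -2(3) - 3(0) + 0 = -6 ✓
  (2) y² = (0)² = 0, and 0 < 9 ✓
  (3) x = 3, target 3 ✓ (second branch holds)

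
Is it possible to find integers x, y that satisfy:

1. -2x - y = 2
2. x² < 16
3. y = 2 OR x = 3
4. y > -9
Yes

Take x = -2, y = 2. Substituting into each constraint:
  (1) -2(-2) + (-2) = 2 ✓
  (2) x² = (-2)² = 4, and 4 < 16 ✓
  (3) y = 2, target 2 ✓ (first branch holds)
  (4) 2 > -9 ✓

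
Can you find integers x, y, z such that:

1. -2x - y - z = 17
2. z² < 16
Yes

Take x = 0, y = -17, z = 0. Substituting into each constraint:
  (1) -2(0) + 17 + 0 = 17 ✓
  (2) z² = (0)² = 0, and 0 < 16 ✓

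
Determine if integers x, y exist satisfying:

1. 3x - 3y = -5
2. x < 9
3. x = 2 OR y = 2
No

Even the single constraint (3x - 3y = -5) is infeasible over the integers.

  - 3x - 3y = -5: every term on the left is divisible by 3, so the LHS ≡ 0 (mod 3), but the RHS -5 is not — no integer solution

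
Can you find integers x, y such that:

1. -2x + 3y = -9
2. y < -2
Yes

Take x = 0, y = -3. Substituting into each constraint:
  (1) -2(0) + 3(-3) = -9 ✓
  (2) -3 < -2 ✓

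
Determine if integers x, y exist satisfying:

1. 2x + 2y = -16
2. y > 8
Yes

Take x = -17, y = 9. Substituting into each constraint:
  (1) 2(-17) + 2(9) = -16 ✓
  (2) 9 > 8 ✓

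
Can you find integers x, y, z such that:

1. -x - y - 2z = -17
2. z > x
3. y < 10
Yes

Take x = 0, y = 9, z = 4. Substituting into each constraint:
  (1) 0 + (-9) - 2(4) = -17 ✓
  (2) 4 > 0 ✓
  (3) 9 < 10 ✓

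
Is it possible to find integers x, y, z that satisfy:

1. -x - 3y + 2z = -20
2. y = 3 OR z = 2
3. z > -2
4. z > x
Yes

Take x = 0, y = 8, z = 2. Substituting into each constraint:
  (1) 0 - 3(8) + 2(2) = -20 ✓
  (2) z = 2, target 2 ✓ (second branch holds)
  (3) 2 > -2 ✓
  (4) 2 > 0 ✓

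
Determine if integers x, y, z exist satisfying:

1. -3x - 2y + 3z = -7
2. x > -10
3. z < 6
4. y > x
Yes

Take x = 1, y = 2, z = 0. Substituting into each constraint:
  (1) -3(1) - 2(2) + 3(0) = -7 ✓
  (2) 1 > -10 ✓
  (3) 0 < 6 ✓
  (4) 2 > 1 ✓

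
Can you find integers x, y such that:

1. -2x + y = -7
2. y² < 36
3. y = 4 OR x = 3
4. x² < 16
Yes

Take x = 3, y = -1. Substituting into each constraint:
  (1) -2(3) + (-1) = -7 ✓
  (2) y² = (-1)² = 1, and 1 < 36 ✓
  (3) x = 3, target 3 ✓ (second branch holds)
  (4) x² = (3)² = 9, and 9 < 16 ✓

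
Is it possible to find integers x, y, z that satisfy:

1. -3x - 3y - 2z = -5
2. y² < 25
Yes

Take x = 0, y = 1, z = 1. Substituting into each constraint:
  (1) -3(0) - 3(1) - 2(1) = -5 ✓
  (2) y² = (1)² = 1, and 1 < 25 ✓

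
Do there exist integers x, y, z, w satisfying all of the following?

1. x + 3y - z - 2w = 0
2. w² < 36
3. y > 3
Yes

Take x = -12, y = 4, z = 0, w = 0. Substituting into each constraint:
  (1) (-12) + 3(4) + 0 - 2(0) = 0 ✓
  (2) w² = (0)² = 0, and 0 < 36 ✓
  (3) 4 > 3 ✓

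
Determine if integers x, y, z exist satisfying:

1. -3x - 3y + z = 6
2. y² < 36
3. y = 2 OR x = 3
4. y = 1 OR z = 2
Yes

Take x = 3, y = 1, z = 18. Substituting into each constraint:
  (1) -3(3) - 3(1) + 18 = 6 ✓
  (2) y² = (1)² = 1, and 1 < 36 ✓
  (3) x = 3, target 3 ✓ (second branch holds)
  (4) y = 1, target 1 ✓ (first branch holds)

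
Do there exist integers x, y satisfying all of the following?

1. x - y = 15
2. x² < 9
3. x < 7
Yes

Take x = 0, y = -15. Substituting into each constraint:
  (1) 0 + 15 = 15 ✓
  (2) x² = (0)² = 0, and 0 < 9 ✓
  (3) 0 < 7 ✓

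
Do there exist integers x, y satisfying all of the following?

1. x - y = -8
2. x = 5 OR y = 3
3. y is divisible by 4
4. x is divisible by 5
No

A contradictory subset is {x - y = -8, x = 5 OR y = 3, y is divisible by 4}. No integer assignment can satisfy these jointly:

  - x - y = -8: is a linear equation tying the variables together
  - x = 5 OR y = 3: forces a choice: either x = 5 or y = 3
  - y is divisible by 4: restricts y to multiples of 4

Split on the disjunction (x = 5 OR y = 3):
  • If x = 5: with x = 5, writing y = 4y', every remaining term of the linear equation is divisible by 4, so the left side is ≡ 0 (mod 4); but the right side -13 ≡ 3 (mod 4). No integers can satisfy it.
  • If y = 3: this contradicts the divisibility constraint — 3 is not a multiple of 4.
Both branches are infeasible, so the system has no integer solution.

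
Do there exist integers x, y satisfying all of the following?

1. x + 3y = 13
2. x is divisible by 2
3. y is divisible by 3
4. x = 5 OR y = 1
No

A contradictory subset is {x + 3y = 13, y is divisible by 3, x = 5 OR y = 1}. No integer assignment can satisfy these jointly:

  - x + 3y = 13: is a linear equation tying the variables together
  - y is divisible by 3: restricts y to multiples of 3
  - x = 5 OR y = 1: forces a choice: either x = 5 or y = 1

Split on the disjunction (x = 5 OR y = 1):
  • If x = 5: with x = 5, writing y = 3y', every remaining term of the linear equation is divisible by 9, so the left side is ≡ 0 (mod 9); but the right side 8 ≡ 8 (mod 9). No integers can satisfy it.
  • If y = 1: this contradicts the divisibility constraint — 1 is not a multiple of 3.
Both branches are infeasible, so the system has no integer solution.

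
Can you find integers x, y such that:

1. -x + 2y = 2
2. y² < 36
Yes

Take x = -2, y = 0. Substituting into each constraint:
  (1) 2 + 2(0) = 2 ✓
  (2) y² = (0)² = 0, and 0 < 36 ✓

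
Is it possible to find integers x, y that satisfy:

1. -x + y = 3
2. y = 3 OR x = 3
Yes

Take x = 3, y = 6. Substituting into each constraint:
  (1) (-3) + 6 = 3 ✓
  (2) x = 3, target 3 ✓ (second branch holds)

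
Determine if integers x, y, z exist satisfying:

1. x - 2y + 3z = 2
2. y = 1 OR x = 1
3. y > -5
Yes

Take x = 1, y = -2, z = -1. Substituting into each constraint:
  (1) 1 - 2(-2) + 3(-1) = 2 ✓
  (2) x = 1, target 1 ✓ (second branch holds)
  (3) -2 > -5 ✓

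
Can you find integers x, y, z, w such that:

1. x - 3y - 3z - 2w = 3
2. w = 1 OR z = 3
Yes

Take x = 5, y = 0, z = 0, w = 1. Substituting into each constraint:
  (1) 5 - 3(0) - 3(0) - 2(1) = 3 ✓
  (2) w = 1, target 1 ✓ (first branch holds)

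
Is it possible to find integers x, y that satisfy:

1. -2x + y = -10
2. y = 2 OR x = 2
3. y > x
No

The full constraint system is jointly infeasible over the integers. Each constraint and what it forces:

  - -2x + y = -10: is a linear equation tying the variables together
  - y = 2 OR x = 2: forces a choice: either y = 2 or x = 2
  - y > x: bounds one variable relative to another variable

Split on the disjunction (y = 2 OR x = 2):
  • If y = 2: the equation forces x = 6, giving (y, x) = (2, 6), which violates y > x.
  • If x = 2: the equation forces y = -6, giving (x, y) = (2, -6), which violates y > x.
Both branches are infeasible, so the system has no integer solution.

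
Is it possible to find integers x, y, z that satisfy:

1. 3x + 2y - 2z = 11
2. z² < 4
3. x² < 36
Yes

Take x = 3, y = 1, z = 0. Substituting into each constraint:
  (1) 3(3) + 2(1) - 2(0) = 11 ✓
  (2) z² = (0)² = 0, and 0 < 4 ✓
  (3) x² = (3)² = 9, and 9 < 36 ✓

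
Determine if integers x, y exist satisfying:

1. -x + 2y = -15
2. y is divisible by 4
Yes

Take x = 15, y = 0. Substituting into each constraint:
  (1) (-15) + 2(0) = -15 ✓
  (2) 0 = 4 × 0, remainder 0 ✓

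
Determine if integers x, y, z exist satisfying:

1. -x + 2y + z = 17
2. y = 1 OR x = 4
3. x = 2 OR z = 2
Yes

Take x = 2, y = 1, z = 17. Substituting into each constraint:
  (1) (-2) + 2(1) + 17 = 17 ✓
  (2) y = 1, target 1 ✓ (first branch holds)
  (3) x = 2, target 2 ✓ (first branch holds)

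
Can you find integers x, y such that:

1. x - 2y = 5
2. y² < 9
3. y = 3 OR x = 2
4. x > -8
No

A contradictory subset is {x - 2y = 5, y² < 9, y = 3 OR x = 2}. No integer assignment can satisfy these jointly:

  - x - 2y = 5: is a linear equation tying the variables together
  - y² < 9: restricts y to |y| ≤ 2
  - y = 3 OR x = 2: forces a choice: either y = 3 or x = 2

Split on the disjunction (y = 3 OR x = 2):
  • If y = 3: this contradicts y² < 9, which requires |y| ≤ 2.
  • If x = 2: with x = 2, every remaining term of the linear equation is divisible by 2, so the left side is ≡ 0 (mod 2); but the right side 3 ≡ 1 (mod 2). No integers can satisfy it.
Both branches are infeasible, so the system has no integer solution.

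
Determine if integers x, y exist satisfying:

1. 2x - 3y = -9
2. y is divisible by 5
Yes

Take x = 3, y = 5. Substituting into each constraint:
  (1) 2(3) - 3(5) = -9 ✓
  (2) 5 = 5 × 1, remainder 0 ✓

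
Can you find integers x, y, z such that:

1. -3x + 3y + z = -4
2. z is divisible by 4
Yes

Take x = -3, y = 1, z = -16. Substituting into each constraint:
  (1) -3(-3) + 3(1) + (-16) = -4 ✓
  (2) -16 = 4 × -4, remainder 0 ✓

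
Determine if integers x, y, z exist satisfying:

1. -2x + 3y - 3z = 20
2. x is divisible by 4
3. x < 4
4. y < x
Yes

Take x = -4, y = -5, z = -9. Substituting into each constraint:
  (1) -2(-4) + 3(-5) - 3(-9) = 20 ✓
  (2) -4 = 4 × -1, remainder 0 ✓
  (3) -4 < 4 ✓
  (4) -5 < -4 ✓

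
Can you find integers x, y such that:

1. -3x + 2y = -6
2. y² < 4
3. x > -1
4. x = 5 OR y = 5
No

A contradictory subset is {-3x + 2y = -6, x = 5 OR y = 5}. No integer assignment can satisfy these jointly:

  - -3x + 2y = -6: is a linear equation tying the variables together
  - x = 5 OR y = 5: forces a choice: either x = 5 or y = 5

Split on the disjunction (x = 5 OR y = 5):
  • If x = 5: with x = 5, every remaining term of the linear equation is divisible by 2, so the left side is ≡ 0 (mod 2); but the right side 9 ≡ 1 (mod 2). No integers can satisfy it.
  • If y = 5: with y = 5, every remaining term of the linear equation is divisible by 3, so the left side is ≡ 0 (mod 3); but the right side -16 ≡ 2 (mod 3). No integers can satisfy it.
Both branches are infeasible, so the system has no integer solution.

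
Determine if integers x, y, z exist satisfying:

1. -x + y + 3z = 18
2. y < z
Yes

Take x = -19, y = -1, z = 0. Substituting into each constraint:
  (1) 19 + (-1) + 3(0) = 18 ✓
  (2) -1 < 0 ✓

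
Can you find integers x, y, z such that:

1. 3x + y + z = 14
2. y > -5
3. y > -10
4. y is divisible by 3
Yes

Take x = 4, y = 0, z = 2. Substituting into each constraint:
  (1) 3(4) + 0 + 2 = 14 ✓
  (2) 0 > -5 ✓
  (3) 0 > -10 ✓
  (4) 0 = 3 × 0, remainder 0 ✓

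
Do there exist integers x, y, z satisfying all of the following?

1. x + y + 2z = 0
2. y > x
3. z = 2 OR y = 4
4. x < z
Yes

Take x = -3, y = -1, z = 2. Substituting into each constraint:
  (1) (-3) + (-1) + 2(2) = 0 ✓
  (2) -1 > -3 ✓
  (3) z = 2, target 2 ✓ (first branch holds)
  (4) -3 < 2 ✓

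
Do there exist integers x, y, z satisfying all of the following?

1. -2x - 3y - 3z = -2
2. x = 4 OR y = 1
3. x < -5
Yes

Take x = -8, y = 1, z = 5. Substituting into each constraint:
  (1) -2(-8) - 3(1) - 3(5) = -2 ✓
  (2) y = 1, target 1 ✓ (second branch holds)
  (3) -8 < -5 ✓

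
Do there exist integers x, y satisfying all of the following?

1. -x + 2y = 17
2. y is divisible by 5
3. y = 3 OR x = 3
Yes

Take x = 3, y = 10. Substituting into each constraint:
  (1) (-3) + 2(10) = 17 ✓
  (2) 10 = 5 × 2, remainder 0 ✓
  (3) x = 3, target 3 ✓ (second branch holds)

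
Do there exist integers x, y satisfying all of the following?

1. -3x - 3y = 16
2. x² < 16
No

Even the single constraint (-3x - 3y = 16) is infeasible over the integers.

  - -3x - 3y = 16: every term on the left is divisible by 3, so the LHS ≡ 0 (mod 3), but the RHS 16 is not — no integer solution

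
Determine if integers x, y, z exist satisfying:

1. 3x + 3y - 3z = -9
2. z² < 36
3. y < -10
Yes

Take x = 8, y = -11, z = 0. Substituting into each constraint:
  (1) 3(8) + 3(-11) - 3(0) = -9 ✓
  (2) z² = (0)² = 0, and 0 < 36 ✓
  (3) -11 < -10 ✓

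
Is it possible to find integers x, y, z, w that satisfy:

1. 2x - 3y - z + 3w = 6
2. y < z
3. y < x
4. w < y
Yes

Take x = 5, y = 0, z = 1, w = -1. Substituting into each constraint:
  (1) 2(5) - 3(0) + (-1) + 3(-1) = 6 ✓
  (2) 0 < 1 ✓
  (3) 0 < 5 ✓
  (4) -1 < 0 ✓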